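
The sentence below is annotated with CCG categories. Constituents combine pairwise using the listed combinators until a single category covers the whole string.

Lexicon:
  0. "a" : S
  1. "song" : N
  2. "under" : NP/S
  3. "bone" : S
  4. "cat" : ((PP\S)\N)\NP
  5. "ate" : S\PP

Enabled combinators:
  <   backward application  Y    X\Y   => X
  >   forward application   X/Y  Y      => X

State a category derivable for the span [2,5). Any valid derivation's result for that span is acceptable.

[0,6] S   <
  [0,5] PP   <
    [0,1] "a" : S
    [1,5] PP\S   <
      [1,2] "song" : N
      [2,5] (PP\S)\N   <
        [2,4] NP   >
          [2,3] "under" : NP/S
          [3,4] "bone" : S
        [4,5] "cat" : ((PP\S)\N)\NP
  [5,6] "ate" : S\PP

(PP\S)\N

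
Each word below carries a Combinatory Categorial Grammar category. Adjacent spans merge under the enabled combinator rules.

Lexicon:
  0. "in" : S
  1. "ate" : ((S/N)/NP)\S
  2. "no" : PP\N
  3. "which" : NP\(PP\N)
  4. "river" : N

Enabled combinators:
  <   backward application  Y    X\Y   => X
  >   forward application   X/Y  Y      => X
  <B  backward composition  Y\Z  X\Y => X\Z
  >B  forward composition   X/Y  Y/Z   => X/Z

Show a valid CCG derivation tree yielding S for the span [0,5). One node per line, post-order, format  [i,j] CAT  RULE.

[0,1] S  lex  "in"
[1,2] ((S/N)/NP)\S  lex  "ate"
[0,2] (S/N)/NP  <  k=1
[2,3] PP\N  lex  "no"
[3,4] NP\(PP\N)  lex  "which"
[2,4] NP  <  k=3
[0,4] S/N  >  k=2
[4,5] N  lex  "river"
[0,5] S  >  k=4

[0,5] S   >
  [0,4] S/N   >
    [0,2] (S/N)/NP   <
      [0,1] "in" : S
      [1,2] "ate" : ((S/N)/NP)\S
    [2,4] NP   <
      [2,3] "no" : PP\N
      [3,4] "which" : NP\(PP\N)
  [4,5] "river" : N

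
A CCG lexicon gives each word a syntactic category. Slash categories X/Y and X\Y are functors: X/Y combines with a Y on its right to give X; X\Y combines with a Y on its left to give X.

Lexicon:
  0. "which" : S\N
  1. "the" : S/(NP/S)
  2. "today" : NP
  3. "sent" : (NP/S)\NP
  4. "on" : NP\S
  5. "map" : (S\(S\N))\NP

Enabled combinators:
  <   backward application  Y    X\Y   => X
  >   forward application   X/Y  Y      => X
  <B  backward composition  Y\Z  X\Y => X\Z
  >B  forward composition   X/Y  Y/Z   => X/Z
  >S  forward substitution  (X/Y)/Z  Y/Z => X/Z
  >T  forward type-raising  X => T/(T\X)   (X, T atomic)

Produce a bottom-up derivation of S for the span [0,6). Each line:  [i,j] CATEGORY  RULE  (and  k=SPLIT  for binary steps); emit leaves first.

[0,1] S\N  lex  "which"
[1,2] S/(NP/S)  lex  "the"
[2,3] NP  lex  "today"
[3,4] (NP/S)\NP  lex  "sent"
[2,4] NP/S  <  k=3
[1,4] S  >  k=2
[4,5] NP\S  lex  "on"
[1,5] NP  <  k=4
[5,6] (S\(S\N))\NP  lex  "map"
[1,6] S\(S\N)  <  k=5
[0,6] S  <  k=1

[0,6] S   <
  [0,1] "which" : S\N
  [1,6] S\(S\N)   <
    [1,5] NP   <
      [1,4] S   >
        [1,2] "the" : S/(NP/S)
        [2,4] NP/S   <
          [2,3] "today" : NP
          [3,4] "sent" : (NP/S)\NP
      [4,5] "on" : NP\S
    [5,6] "map" : (S\(S\N))\NP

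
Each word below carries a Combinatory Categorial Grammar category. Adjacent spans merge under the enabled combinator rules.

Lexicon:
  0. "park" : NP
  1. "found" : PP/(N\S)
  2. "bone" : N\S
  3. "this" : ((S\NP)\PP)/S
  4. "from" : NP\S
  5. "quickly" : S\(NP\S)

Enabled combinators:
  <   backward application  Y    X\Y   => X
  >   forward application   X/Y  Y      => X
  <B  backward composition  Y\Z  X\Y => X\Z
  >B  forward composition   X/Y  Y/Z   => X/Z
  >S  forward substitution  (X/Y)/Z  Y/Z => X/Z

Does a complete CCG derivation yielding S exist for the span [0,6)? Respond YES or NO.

[0,6] S   <
  [0,1] "park" : NP
  [1,6] S\NP   <
    [1,3] PP   >
      [1,2] "found" : PP/(N\S)
      [2,3] "bone" : N\S
    [3,6] (S\NP)\PP   >
      [3,4] "this" : ((S\NP)\PP)/S
      [4,6] S   <
        [4,5] "from" : NP\S
        [5,6] "quickly" : S\(NP\S)

YES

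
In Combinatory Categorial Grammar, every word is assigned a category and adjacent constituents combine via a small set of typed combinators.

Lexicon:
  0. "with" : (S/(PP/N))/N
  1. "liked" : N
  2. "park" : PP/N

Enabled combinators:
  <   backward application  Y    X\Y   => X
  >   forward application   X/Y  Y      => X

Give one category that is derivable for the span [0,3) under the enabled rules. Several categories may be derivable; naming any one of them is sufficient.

S

[0,3] S   >
  [0,2] S/(PP/N)   >
    [0,1] "with" : (S/(PP/N))/N
    [1,2] "liked" : N
  [2,3] "park" : PP/N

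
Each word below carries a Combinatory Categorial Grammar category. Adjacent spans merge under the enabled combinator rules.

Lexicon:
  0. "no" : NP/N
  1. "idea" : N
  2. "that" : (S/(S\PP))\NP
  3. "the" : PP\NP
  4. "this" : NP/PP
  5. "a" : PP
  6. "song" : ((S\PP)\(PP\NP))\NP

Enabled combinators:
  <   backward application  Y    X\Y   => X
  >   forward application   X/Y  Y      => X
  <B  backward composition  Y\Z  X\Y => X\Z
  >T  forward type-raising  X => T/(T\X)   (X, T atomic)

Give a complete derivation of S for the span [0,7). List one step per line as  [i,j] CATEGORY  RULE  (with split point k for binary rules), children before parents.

[0,1] NP/N  lex  "no"
[1,2] N  lex  "idea"
[0,2] NP  >  k=1
[2,3] (S/(S\PP))\NP  lex  "that"
[0,3] S/(S\PP)  <  k=2
[3,4] PP\NP  lex  "the"
[4,5] NP/PP  lex  "this"
[5,6] PP  lex  "a"
[4,6] NP  >  k=5
[6,7] ((S\PP)\(PP\NP))\NP  lex  "song"
[4,7] (S\PP)\(PP\NP)  <  k=6
[3,7] S\PP  <  k=4
[0,7] S  >  k=3

[0,7] S   >
  [0,3] S/(S\PP)   <
    [0,2] NP   >
      [0,1] "no" : NP/N
      [1,2] "idea" : N
    [2,3] "that" : (S/(S\PP))\NP
  [3,7] S\PP   <
    [3,4] "the" : PP\NP
    [4,7] (S\PP)\(PP\NP)   <
      [4,6] NP   >
        [4,5] "this" : NP/PP
        [5,6] "a" : PP
      [6,7] "song" : ((S\PP)\(PP\NP))\NP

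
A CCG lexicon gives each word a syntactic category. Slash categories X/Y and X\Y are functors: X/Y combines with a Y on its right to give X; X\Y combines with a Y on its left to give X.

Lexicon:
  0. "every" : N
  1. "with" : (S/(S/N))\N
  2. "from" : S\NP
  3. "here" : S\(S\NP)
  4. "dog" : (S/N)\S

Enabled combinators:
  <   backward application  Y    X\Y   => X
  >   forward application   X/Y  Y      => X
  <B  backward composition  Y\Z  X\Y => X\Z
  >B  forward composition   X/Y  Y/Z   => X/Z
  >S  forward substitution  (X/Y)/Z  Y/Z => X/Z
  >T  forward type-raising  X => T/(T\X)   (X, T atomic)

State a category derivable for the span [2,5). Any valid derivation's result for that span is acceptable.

S/N

[0,5] S   >
  [0,2] S/(S/N)   <
    [0,1] "every" : N
    [1,2] "with" : (S/(S/N))\N
  [2,5] S/N   <
    [2,4] S   <
      [2,3] "from" : S\NP
      [3,4] "here" : S\(S\NP)
    [4,5] "dog" : (S/N)\S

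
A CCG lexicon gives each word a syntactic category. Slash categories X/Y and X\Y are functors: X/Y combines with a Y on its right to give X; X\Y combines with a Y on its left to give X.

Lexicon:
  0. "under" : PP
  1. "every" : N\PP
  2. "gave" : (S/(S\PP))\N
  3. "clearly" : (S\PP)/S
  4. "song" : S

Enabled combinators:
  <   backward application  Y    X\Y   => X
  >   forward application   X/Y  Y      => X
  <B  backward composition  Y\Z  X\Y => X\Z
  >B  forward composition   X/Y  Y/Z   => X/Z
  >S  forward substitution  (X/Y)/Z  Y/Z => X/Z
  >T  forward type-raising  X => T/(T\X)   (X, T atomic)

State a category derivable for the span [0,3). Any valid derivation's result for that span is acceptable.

S/(S\PP)

[0,5] S   >
  [0,3] S/(S\PP)   <
    [0,2] N   >
      [0,1] N/(N\PP)   >T
        [0,1] "under" : PP
      [1,2] "every" : N\PP
    [2,3] "gave" : (S/(S\PP))\N
  [3,5] S\PP   >
    [3,4] "clearly" : (S\PP)/S
    [4,5] "song" : S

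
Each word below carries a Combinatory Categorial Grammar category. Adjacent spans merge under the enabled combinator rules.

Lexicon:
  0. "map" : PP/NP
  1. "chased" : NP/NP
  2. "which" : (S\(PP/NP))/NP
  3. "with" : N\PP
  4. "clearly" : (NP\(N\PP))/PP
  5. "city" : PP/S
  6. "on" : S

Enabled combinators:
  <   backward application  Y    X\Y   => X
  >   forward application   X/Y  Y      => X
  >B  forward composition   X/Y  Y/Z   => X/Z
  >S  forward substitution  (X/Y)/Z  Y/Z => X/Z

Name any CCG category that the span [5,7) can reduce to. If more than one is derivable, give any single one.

PP

[0,7] S   <
  [0,2] PP/NP   >B
    [0,1] "map" : PP/NP
    [1,2] "chased" : NP/NP
  [2,7] S\(PP/NP)   >
    [2,3] "which" : (S\(PP/NP))/NP
    [3,7] NP   <
      [3,4] "with" : N\PP
      [4,7] NP\(N\PP)   >
        [4,5] "clearly" : (NP\(N\PP))/PP
        [5,7] PP   >
          [5,6] "city" : PP/S
          [6,7] "on" : S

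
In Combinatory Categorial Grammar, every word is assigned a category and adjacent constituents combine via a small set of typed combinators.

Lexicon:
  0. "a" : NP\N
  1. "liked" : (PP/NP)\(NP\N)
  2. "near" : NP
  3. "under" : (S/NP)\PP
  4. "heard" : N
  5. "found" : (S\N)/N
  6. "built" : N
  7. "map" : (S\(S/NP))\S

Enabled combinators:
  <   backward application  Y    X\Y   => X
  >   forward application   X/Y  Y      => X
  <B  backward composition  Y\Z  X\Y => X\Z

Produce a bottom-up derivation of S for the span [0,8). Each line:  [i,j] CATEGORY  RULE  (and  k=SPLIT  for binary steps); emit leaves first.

[0,1] NP\N  lex  "a"
[1,2] (PP/NP)\(NP\N)  lex  "liked"
[0,2] PP/NP  <  k=1
[2,3] NP  lex  "near"
[0,3] PP  >  k=2
[3,4] (S/NP)\PP  lex  "under"
[4,5] N  lex  "heard"
[5,6] (S\N)/N  lex  "found"
[6,7] N  lex  "built"
[5,7] S\N  >  k=6
[4,7] S  <  k=5
[7,8] (S\(S/NP))\S  lex  "map"
[4,8] S\(S/NP)  <  k=7
[3,8] S\PP  <B  k=4
[0,8] S  <  k=3

[0,8] S   <
  [0,3] PP   >
    [0,2] PP/NP   <
      [0,1] "a" : NP\N
      [1,2] "liked" : (PP/NP)\(NP\N)
    [2,3] "near" : NP
  [3,8] S\PP   <B
    [3,4] "under" : (S/NP)\PP
    [4,8] S\(S/NP)   <
      [4,7] S   <
        [4,5] "heard" : N
        [5,7] S\N   >
          [5,6] "found" : (S\N)/N
          [6,7] "built" : N
      [7,8] "map" : (S\(S/NP))\S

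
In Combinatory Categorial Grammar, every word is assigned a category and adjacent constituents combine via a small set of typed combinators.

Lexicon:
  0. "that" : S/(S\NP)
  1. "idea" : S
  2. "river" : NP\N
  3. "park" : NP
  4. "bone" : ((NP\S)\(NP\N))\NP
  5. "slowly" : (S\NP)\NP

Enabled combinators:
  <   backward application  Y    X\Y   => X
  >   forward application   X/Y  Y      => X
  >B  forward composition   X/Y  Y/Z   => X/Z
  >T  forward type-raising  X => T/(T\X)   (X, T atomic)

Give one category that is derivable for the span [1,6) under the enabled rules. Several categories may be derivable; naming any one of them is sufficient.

[0,6] S   >
  [0,1] "that" : S/(S\NP)
  [1,6] S\NP   <
    [1,5] NP   <
      [1,2] "idea" : S
      [2,5] NP\S   <
        [2,3] "river" : NP\N
        [3,5] (NP\S)\(NP\N)   <
          [3,4] "park" : NP
          [4,5] "bone" : ((NP\S)\(NP\N))\NP
    [5,6] "slowly" : (S\NP)\NP

S\NP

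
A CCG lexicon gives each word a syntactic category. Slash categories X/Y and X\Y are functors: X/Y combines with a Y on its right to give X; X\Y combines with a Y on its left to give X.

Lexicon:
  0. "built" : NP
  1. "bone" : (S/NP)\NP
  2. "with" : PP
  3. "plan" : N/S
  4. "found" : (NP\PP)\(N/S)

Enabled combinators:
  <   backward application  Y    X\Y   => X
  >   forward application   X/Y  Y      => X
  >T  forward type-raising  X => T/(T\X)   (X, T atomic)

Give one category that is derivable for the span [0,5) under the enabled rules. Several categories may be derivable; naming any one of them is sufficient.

S

[0,5] S   >
  [0,2] S/NP   <
    [0,1] "built" : NP
    [1,2] "bone" : (S/NP)\NP
  [2,5] NP   >
    [2,3] NP/(NP\PP)   >T
      [2,3] "with" : PP
    [3,5] NP\PP   <
      [3,4] "plan" : N/S
      [4,5] "found" : (NP\PP)\(N/S)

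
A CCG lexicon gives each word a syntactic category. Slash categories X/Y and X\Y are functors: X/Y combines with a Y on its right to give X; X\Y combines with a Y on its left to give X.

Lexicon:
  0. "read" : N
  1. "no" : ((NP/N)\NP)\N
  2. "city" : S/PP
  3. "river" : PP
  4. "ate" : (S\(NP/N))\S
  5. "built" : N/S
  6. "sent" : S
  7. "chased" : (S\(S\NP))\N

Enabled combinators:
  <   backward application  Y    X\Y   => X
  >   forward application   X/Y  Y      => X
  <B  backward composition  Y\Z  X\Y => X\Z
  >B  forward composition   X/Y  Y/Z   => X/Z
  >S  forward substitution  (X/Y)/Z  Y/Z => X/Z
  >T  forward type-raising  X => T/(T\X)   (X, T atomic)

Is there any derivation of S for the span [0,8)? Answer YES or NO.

YES

[0,8] S   <
  [0,5] S\NP   <B
    [0,2] (NP/N)\NP   <
      [0,1] "read" : N
      [1,2] "no" : ((NP/N)\NP)\N
    [2,5] S\(NP/N)   <
      [2,4] S   >
        [2,3] "city" : S/PP
        [3,4] "river" : PP
      [4,5] "ate" : (S\(NP/N))\S
  [5,8] S\(S\NP)   <
    [5,7] N   >
      [5,6] "built" : N/S
      [6,7] "sent" : S
    [7,8] "chased" : (S\(S\NP))\N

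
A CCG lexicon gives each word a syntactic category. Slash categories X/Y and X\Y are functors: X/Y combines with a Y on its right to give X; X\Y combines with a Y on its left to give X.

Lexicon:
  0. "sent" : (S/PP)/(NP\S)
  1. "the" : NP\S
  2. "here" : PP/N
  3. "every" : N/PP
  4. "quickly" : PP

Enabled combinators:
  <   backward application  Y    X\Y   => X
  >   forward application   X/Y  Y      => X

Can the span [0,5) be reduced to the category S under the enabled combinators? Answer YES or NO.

[0,5] S   >
  [0,2] S/PP   >
    [0,1] "sent" : (S/PP)/(NP\S)
    [1,2] "the" : NP\S
  [2,5] PP   >
    [2,3] "here" : PP/N
    [3,5] N   >
      [3,4] "every" : N/PP
      [4,5] "quickly" : PP

YES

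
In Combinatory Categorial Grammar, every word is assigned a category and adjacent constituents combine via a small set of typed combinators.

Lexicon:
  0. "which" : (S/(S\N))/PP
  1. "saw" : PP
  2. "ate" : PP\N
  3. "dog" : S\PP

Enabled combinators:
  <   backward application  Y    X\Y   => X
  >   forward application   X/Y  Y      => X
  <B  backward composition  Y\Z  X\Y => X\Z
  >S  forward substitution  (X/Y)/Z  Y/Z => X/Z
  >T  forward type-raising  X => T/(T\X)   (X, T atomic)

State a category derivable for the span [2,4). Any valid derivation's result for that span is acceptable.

[0,4] S   >
  [0,2] S/(S\N)   >
    [0,1] "which" : (S/(S\N))/PP
    [1,2] "saw" : PP
  [2,4] S\N   <B
    [2,3] "ate" : PP\N
    [3,4] "dog" : S\PP

S\N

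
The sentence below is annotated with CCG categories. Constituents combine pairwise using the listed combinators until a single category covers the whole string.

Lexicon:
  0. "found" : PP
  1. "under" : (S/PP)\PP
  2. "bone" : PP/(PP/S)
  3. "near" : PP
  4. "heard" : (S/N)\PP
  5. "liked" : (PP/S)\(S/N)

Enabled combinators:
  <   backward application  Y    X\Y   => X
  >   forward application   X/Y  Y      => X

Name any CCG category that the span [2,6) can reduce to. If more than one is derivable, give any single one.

[0,6] S   >
  [0,2] S/PP   <
    [0,1] "found" : PP
    [1,2] "under" : (S/PP)\PP
  [2,6] PP   >
    [2,3] "bone" : PP/(PP/S)
    [3,6] PP/S   <
      [3,5] S/N   <
        [3,4] "near" : PP
        [4,5] "heard" : (S/N)\PP
      [5,6] "liked" : (PP/S)\(S/N)

PP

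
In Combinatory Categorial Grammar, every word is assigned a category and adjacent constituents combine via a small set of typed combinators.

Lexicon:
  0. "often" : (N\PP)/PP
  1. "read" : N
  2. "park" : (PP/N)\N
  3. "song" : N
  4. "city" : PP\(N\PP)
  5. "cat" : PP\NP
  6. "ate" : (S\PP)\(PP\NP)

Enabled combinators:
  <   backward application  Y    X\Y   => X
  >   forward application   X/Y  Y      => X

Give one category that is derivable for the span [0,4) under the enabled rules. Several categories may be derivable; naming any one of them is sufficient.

N\PP

[0,7] S   <
  [0,5] PP   <
    [0,4] N\PP   >
      [0,1] "often" : (N\PP)/PP
      [1,4] PP   >
        [1,3] PP/N   <
          [1,2] "read" : N
          [2,3] "park" : (PP/N)\N
        [3,4] "song" : N
    [4,5] "city" : PP\(N\PP)
  [5,7] S\PP   <
    [5,6] "cat" : PP\NP
    [6,7] "ate" : (S\PP)\(PP\NP)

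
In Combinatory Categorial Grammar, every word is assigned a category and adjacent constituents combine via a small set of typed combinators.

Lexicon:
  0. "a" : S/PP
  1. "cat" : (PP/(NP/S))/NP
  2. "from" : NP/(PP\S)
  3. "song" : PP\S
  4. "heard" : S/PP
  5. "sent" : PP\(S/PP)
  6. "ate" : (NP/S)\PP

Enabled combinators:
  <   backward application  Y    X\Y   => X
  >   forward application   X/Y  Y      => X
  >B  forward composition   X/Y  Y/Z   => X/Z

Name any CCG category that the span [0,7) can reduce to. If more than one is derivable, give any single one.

[0,7] S   >
  [0,1] "a" : S/PP
  [1,7] PP   >
    [1,4] PP/(NP/S)   >
      [1,2] "cat" : (PP/(NP/S))/NP
      [2,4] NP   >
        [2,3] "from" : NP/(PP\S)
        [3,4] "song" : PP\S
    [4,7] NP/S   <
      [4,6] PP   <
        [4,5] "heard" : S/PP
        [5,6] "sent" : PP\(S/PP)
      [6,7] "ate" : (NP/S)\PP

S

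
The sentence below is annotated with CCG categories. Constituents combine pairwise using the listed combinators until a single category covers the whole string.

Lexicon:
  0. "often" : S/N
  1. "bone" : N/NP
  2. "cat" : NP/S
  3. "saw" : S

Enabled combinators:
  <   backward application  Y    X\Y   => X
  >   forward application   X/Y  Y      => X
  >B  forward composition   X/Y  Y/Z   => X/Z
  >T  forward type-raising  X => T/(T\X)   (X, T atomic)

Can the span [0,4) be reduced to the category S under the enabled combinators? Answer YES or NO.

[0,4] S   >
  [0,1] "often" : S/N
  [1,4] N   >
    [1,2] "bone" : N/NP
    [2,4] NP   >
      [2,3] "cat" : NP/S
      [3,4] "saw" : S

YES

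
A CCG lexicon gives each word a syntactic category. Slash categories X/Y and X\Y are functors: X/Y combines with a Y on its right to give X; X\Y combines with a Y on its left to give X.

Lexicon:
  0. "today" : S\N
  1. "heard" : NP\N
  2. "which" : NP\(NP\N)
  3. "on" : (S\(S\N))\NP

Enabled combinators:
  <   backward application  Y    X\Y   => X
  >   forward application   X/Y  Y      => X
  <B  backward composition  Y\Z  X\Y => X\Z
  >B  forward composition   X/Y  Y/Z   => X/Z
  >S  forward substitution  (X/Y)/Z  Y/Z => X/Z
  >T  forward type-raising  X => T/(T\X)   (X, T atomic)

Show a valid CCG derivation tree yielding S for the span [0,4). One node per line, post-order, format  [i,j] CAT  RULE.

[0,4] S   <
  [0,1] "today" : S\N
  [1,4] S\(S\N)   <
    [1,3] NP   <
      [1,2] "heard" : NP\N
      [2,3] "which" : NP\(NP\N)
    [3,4] "on" : (S\(S\N))\NP

[0,1] S\N  lex  "today"
[1,2] NP\N  lex  "heard"
[2,3] NP\(NP\N)  lex  "which"
[1,3] NP  <  k=2
[3,4] (S\(S\N))\NP  lex  "on"
[1,4] S\(S\N)  <  k=3
[0,4] S  <  k=1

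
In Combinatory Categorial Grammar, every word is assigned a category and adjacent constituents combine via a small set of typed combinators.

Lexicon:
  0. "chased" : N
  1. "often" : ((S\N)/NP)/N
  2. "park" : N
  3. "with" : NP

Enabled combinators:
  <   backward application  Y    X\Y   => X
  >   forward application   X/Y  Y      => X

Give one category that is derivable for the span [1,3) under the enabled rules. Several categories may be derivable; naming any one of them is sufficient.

[0,4] S   <
  [0,1] "chased" : N
  [1,4] S\N   >
    [1,3] (S\N)/NP   >
      [1,2] "often" : ((S\N)/NP)/N
      [2,3] "park" : N
    [3,4] "with" : NP

(S\N)/NP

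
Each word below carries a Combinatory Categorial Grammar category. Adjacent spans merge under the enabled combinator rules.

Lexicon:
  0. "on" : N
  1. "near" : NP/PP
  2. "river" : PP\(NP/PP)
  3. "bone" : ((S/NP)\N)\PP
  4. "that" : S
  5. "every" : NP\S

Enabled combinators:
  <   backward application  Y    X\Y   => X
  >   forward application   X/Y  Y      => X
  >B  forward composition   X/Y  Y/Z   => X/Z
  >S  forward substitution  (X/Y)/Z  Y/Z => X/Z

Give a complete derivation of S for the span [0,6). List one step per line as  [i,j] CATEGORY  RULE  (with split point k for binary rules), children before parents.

[0,6] S   >
  [0,4] S/NP   <
    [0,1] "on" : N
    [1,4] (S/NP)\N   <
      [1,3] PP   <
        [1,2] "near" : NP/PP
        [2,3] "river" : PP\(NP/PP)
      [3,4] "bone" : ((S/NP)\N)\PP
  [4,6] NP   <
    [4,5] "that" : S
    [5,6] "every" : NP\S

[0,1] N  lex  "on"
[1,2] NP/PP  lex  "near"
[2,3] PP\(NP/PP)  lex  "river"
[1,3] PP  <  k=2
[3,4] ((S/NP)\N)\PP  lex  "bone"
[1,4] (S/NP)\N  <  k=3
[0,4] S/NP  <  k=1
[4,5] S  lex  "that"
[5,6] NP\S  lex  "every"
[4,6] NP  <  k=5
[0,6] S  >  k=4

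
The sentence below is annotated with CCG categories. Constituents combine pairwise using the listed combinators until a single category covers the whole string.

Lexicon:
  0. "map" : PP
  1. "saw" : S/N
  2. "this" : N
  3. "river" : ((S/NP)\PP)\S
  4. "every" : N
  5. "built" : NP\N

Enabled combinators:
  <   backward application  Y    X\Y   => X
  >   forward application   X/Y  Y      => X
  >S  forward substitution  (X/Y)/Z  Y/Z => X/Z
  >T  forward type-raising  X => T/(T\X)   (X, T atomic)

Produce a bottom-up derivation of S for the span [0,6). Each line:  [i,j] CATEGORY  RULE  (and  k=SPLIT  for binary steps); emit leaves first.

[0,1] PP  lex  "map"
[1,2] S/N  lex  "saw"
[2,3] N  lex  "this"
[1,3] S  >  k=2
[3,4] ((S/NP)\PP)\S  lex  "river"
[1,4] (S/NP)\PP  <  k=3
[0,4] S/NP  <  k=1
[4,5] N  lex  "every"
[5,6] NP\N  lex  "built"
[4,6] NP  <  k=5
[0,6] S  >  k=4

[0,6] S   >
  [0,4] S/NP   <
    [0,1] "map" : PP
    [1,4] (S/NP)\PP   <
      [1,3] S   >
        [1,2] "saw" : S/N
        [2,3] "this" : N
      [3,4] "river" : ((S/NP)\PP)\S
  [4,6] NP   <
    [4,5] "every" : N
    [5,6] "built" : NP\N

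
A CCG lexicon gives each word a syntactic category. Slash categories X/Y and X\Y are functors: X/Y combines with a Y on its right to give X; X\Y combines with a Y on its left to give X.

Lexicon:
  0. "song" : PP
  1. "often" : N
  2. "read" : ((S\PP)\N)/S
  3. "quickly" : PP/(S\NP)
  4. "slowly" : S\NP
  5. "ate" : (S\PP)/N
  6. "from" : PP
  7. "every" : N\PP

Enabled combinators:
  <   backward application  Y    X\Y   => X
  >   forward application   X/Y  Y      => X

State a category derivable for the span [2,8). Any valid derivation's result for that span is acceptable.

(S\PP)\N

[0,8] S   <
  [0,1] "song" : PP
  [1,8] S\PP   <
    [1,2] "often" : N
    [2,8] (S\PP)\N   >
      [2,3] "read" : ((S\PP)\N)/S
      [3,8] S   <
        [3,5] PP   >
          [3,4] "quickly" : PP/(S\NP)
          [4,5] "slowly" : S\NP
        [5,8] S\PP   >
          [5,6] "ate" : (S\PP)/N
          [6,8] N   <
            [6,7] "from" : PP
            [7,8] "every" : N\PP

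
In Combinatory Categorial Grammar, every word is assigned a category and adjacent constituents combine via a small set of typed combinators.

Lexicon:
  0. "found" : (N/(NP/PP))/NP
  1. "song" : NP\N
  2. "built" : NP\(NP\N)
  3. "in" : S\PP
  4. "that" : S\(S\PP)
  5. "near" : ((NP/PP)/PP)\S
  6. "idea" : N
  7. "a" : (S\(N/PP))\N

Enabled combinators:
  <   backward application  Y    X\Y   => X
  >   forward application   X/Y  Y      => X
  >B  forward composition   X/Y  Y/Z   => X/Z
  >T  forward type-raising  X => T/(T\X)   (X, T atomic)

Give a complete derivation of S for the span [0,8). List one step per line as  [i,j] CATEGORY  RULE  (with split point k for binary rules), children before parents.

[0,1] (N/(NP/PP))/NP  lex  "found"
[1,2] NP\N  lex  "song"
[2,3] NP\(NP\N)  lex  "built"
[1,3] NP  <  k=2
[0,3] N/(NP/PP)  >  k=1
[3,4] S\PP  lex  "in"
[4,5] S\(S\PP)  lex  "that"
[3,5] S  <  k=4
[5,6] ((NP/PP)/PP)\S  lex  "near"
[3,6] (NP/PP)/PP  <  k=5
[0,6] N/PP  >B  k=3
[6,7] N  lex  "idea"
[7,8] (S\(N/PP))\N  lex  "a"
[6,8] S\(N/PP)  <  k=7
[0,8] S  <  k=6

[0,8] S   <
  [0,6] N/PP   >B
    [0,3] N/(NP/PP)   >
      [0,1] "found" : (N/(NP/PP))/NP
      [1,3] NP   <
        [1,2] "song" : NP\N
        [2,3] "built" : NP\(NP\N)
    [3,6] (NP/PP)/PP   <
      [3,5] S   <
        [3,4] "in" : S\PP
        [4,5] "that" : S\(S\PP)
      [5,6] "near" : ((NP/PP)/PP)\S
  [6,8] S\(N/PP)   <
    [6,7] "idea" : N
    [7,8] "a" : (S\(N/PP))\N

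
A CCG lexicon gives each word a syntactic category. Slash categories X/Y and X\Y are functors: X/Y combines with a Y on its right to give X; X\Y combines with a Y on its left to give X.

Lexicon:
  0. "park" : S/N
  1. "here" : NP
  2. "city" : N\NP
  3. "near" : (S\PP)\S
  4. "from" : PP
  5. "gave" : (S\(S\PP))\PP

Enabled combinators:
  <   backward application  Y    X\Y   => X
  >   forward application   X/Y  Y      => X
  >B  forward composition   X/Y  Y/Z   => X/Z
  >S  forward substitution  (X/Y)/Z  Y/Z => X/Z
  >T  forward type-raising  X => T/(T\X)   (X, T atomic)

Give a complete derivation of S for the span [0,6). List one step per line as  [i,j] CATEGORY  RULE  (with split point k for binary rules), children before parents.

[0,1] S/N  lex  "park"
[1,2] NP  lex  "here"
[1,2] N/(N\NP)  >T
[2,3] N\NP  lex  "city"
[1,3] N  >  k=2
[0,3] S  >  k=1
[3,4] (S\PP)\S  lex  "near"
[0,4] S\PP  <  k=3
[4,5] PP  lex  "from"
[5,6] (S\(S\PP))\PP  lex  "gave"
[4,6] S\(S\PP)  <  k=5
[0,6] S  <  k=4

[0,6] S   <
  [0,4] S\PP   <
    [0,3] S   >
      [0,1] "park" : S/N
      [1,3] N   >
        [1,2] N/(N\NP)   >T
          [1,2] "here" : NP
        [2,3] "city" : N\NP
    [3,4] "near" : (S\PP)\S
  [4,6] S\(S\PP)   <
    [4,5] "from" : PP
    [5,6] "gave" : (S\(S\PP))\PP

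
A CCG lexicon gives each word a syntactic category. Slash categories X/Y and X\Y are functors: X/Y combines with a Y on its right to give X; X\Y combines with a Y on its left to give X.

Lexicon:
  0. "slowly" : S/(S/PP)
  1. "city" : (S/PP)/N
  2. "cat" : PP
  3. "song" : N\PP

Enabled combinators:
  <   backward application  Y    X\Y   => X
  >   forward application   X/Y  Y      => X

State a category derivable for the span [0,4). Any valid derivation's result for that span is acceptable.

[0,4] S   >
  [0,1] "slowly" : S/(S/PP)
  [1,4] S/PP   >
    [1,2] "city" : (S/PP)/N
    [2,4] N   <
      [2,3] "cat" : PP
      [3,4] "song" : N\PP

S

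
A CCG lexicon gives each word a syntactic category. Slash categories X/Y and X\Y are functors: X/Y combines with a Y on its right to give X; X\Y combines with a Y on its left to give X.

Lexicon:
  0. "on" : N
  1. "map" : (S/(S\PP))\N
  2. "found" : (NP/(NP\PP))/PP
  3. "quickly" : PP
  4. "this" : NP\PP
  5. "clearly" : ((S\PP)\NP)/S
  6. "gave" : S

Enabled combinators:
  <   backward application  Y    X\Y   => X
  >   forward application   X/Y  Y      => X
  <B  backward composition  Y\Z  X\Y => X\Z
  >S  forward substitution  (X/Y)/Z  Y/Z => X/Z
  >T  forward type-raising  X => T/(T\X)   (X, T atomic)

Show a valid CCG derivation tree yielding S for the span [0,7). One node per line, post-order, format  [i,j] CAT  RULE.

[0,1] N  lex  "on"
[1,2] (S/(S\PP))\N  lex  "map"
[0,2] S/(S\PP)  <  k=1
[2,3] (NP/(NP\PP))/PP  lex  "found"
[3,4] PP  lex  "quickly"
[2,4] NP/(NP\PP)  >  k=3
[4,5] NP\PP  lex  "this"
[2,5] NP  >  k=4
[5,6] ((S\PP)\NP)/S  lex  "clearly"
[6,7] S  lex  "gave"
[5,7] (S\PP)\NP  >  k=6
[2,7] S\PP  <  k=5
[0,7] S  >  k=2

[0,7] S   >
  [0,2] S/(S\PP)   <
    [0,1] "on" : N
    [1,2] "map" : (S/(S\PP))\N
  [2,7] S\PP   <
    [2,5] NP   >
      [2,4] NP/(NP\PP)   >
        [2,3] "found" : (NP/(NP\PP))/PP
        [3,4] "quickly" : PP
      [4,5] "this" : NP\PP
    [5,7] (S\PP)\NP   >
      [5,6] "clearly" : ((S\PP)\NP)/S
      [6,7] "gave" : S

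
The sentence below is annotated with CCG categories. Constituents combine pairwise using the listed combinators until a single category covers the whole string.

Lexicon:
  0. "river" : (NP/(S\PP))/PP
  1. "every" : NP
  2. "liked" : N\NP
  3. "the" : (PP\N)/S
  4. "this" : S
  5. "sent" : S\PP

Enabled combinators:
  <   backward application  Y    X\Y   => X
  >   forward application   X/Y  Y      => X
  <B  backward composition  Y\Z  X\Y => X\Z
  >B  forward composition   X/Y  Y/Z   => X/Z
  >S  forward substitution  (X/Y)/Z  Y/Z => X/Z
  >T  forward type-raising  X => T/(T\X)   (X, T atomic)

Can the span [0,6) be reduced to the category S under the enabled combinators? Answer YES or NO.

NO

(NP/(S\PP))/PP NP N\NP (PP\N)/S S S\PP
CKY chart[0,6] = {(NP/(S\PP))/(PP\S), N/(N\NP), NP, NP/(NP\NP), PP/(PP\NP), S/(S\NP)}; S ∉ chart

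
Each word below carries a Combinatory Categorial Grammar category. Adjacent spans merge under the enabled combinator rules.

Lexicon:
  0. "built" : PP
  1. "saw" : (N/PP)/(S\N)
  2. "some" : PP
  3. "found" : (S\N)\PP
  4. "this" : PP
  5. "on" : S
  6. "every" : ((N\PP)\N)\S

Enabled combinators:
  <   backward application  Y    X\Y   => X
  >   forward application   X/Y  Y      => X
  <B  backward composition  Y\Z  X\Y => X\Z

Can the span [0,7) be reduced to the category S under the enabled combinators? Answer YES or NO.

NO

PP (N/PP)/(S\N) PP (S\N)\PP PP S ((N\PP)\N)\S
CKY chart[0,7] = {N}; S ∉ chart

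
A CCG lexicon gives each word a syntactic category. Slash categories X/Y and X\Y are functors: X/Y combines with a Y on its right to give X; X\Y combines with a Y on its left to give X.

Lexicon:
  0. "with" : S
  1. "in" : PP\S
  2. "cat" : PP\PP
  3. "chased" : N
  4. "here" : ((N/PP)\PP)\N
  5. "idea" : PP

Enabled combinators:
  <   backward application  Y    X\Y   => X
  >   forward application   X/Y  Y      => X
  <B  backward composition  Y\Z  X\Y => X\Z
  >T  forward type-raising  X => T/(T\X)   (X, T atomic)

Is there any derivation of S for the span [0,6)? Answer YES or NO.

S PP\S PP\PP N ((N/PP)\PP)\N PP
CKY chart[0,6] = {N, N/(N\N), NP/(NP\N), PP/(PP\N), S/(S\N)}; S ∉ chart

NO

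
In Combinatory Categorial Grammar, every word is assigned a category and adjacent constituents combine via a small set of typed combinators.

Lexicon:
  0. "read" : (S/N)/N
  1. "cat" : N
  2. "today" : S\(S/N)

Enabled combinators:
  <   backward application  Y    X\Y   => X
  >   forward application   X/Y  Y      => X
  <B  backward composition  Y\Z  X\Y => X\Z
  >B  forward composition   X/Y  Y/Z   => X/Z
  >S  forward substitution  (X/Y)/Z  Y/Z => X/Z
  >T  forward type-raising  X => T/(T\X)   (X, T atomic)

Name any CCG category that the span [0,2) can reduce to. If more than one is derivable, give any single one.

[0,3] S   <
  [0,2] S/N   >
    [0,1] "read" : (S/N)/N
    [1,2] "cat" : N
  [2,3] "today" : S\(S/N)

S/N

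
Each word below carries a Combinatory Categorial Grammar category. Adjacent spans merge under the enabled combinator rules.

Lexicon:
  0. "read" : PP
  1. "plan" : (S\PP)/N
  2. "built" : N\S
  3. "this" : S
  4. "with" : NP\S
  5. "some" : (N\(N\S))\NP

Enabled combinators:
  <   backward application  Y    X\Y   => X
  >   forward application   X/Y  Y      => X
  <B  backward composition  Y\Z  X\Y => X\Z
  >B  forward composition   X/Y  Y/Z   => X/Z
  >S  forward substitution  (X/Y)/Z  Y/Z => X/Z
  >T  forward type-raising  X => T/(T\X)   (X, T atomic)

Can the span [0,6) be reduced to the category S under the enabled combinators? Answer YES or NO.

YES

[0,6] S   <
  [0,1] "read" : PP
  [1,6] S\PP   >
    [1,2] "plan" : (S\PP)/N
    [2,6] N   <
      [2,3] "built" : N\S
      [3,6] N\(N\S)   <
        [3,5] NP   >
          [3,4] NP/(NP\S)   >T
            [3,4] "this" : S
          [4,5] "with" : NP\S
        [5,6] "some" : (N\(N\S))\NP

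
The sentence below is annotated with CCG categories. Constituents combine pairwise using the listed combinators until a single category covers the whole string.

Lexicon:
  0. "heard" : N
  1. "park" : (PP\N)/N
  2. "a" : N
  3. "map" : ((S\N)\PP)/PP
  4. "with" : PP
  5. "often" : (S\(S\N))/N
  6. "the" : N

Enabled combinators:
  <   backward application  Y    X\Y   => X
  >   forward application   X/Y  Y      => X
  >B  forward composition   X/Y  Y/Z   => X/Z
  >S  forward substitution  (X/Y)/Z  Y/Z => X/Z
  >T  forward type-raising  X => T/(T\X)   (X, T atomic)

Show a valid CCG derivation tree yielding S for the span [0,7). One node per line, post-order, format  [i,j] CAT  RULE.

[0,1] N  lex  "heard"
[0,1] PP/(PP\N)  >T
[1,2] (PP\N)/N  lex  "park"
[2,3] N  lex  "a"
[1,3] PP\N  >  k=2
[0,3] PP  >  k=1
[3,4] ((S\N)\PP)/PP  lex  "map"
[4,5] PP  lex  "with"
[3,5] (S\N)\PP  >  k=4
[0,5] S\N  <  k=3
[5,6] (S\(S\N))/N  lex  "often"
[6,7] N  lex  "the"
[5,7] S\(S\N)  >  k=6
[0,7] S  <  k=5

[0,7] S   <
  [0,5] S\N   <
    [0,3] PP   >
      [0,1] PP/(PP\N)   >T
        [0,1] "heard" : N
      [1,3] PP\N   >
        [1,2] "park" : (PP\N)/N
        [2,3] "a" : N
    [3,5] (S\N)\PP   >
      [3,4] "map" : ((S\N)\PP)/PP
      [4,5] "with" : PP
  [5,7] S\(S\N)   >
    [5,6] "often" : (S\(S\N))/N
    [6,7] "the" : N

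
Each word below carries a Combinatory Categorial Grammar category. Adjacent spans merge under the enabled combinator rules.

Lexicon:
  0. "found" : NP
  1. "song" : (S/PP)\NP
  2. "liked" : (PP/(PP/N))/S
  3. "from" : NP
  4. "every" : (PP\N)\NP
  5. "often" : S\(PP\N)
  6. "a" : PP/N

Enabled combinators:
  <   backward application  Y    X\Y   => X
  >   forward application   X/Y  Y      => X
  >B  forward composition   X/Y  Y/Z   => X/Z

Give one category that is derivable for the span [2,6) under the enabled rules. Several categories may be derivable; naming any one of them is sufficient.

PP/(PP/N)

[0,7] S   >
  [0,2] S/PP   <
    [0,1] "found" : NP
    [1,2] "song" : (S/PP)\NP
  [2,7] PP   >
    [2,6] PP/(PP/N)   >
      [2,3] "liked" : (PP/(PP/N))/S
      [3,6] S   <
        [3,5] PP\N   <
          [3,4] "from" : NP
          [4,5] "every" : (PP\N)\NP
        [5,6] "often" : S\(PP\N)
    [6,7] "a" : PP/N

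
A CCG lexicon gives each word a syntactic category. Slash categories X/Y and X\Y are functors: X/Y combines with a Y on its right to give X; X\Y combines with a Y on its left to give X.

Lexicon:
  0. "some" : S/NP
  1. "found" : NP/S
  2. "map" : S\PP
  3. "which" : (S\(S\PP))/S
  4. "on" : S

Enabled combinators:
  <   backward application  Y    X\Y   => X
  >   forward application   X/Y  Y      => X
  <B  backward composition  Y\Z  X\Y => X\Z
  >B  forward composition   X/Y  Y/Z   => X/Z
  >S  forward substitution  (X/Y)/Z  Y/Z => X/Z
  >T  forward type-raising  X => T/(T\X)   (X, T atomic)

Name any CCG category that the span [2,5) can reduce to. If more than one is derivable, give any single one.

S

[0,5] S   >
  [0,1] "some" : S/NP
  [1,5] NP   >
    [1,2] "found" : NP/S
    [2,5] S   <
      [2,3] "map" : S\PP
      [3,5] S\(S\PP)   >
        [3,4] "which" : (S\(S\PP))/S
        [4,5] "on" : S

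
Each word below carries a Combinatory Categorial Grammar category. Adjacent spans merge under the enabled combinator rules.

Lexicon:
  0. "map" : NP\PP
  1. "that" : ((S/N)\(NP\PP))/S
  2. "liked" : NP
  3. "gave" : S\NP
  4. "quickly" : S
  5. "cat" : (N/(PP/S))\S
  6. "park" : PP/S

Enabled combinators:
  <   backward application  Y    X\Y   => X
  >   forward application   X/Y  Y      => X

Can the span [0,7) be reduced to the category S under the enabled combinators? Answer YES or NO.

YES

[0,7] S   >
  [0,4] S/N   <
    [0,1] "map" : NP\PP
    [1,4] (S/N)\(NP\PP)   >
      [1,2] "that" : ((S/N)\(NP\PP))/S
      [2,4] S   <
        [2,3] "liked" : NP
        [3,4] "gave" : S\NP
  [4,7] N   >
    [4,6] N/(PP/S)   <
      [4,5] "quickly" : S
      [5,6] "cat" : (N/(PP/S))\S
    [6,7] "park" : PP/S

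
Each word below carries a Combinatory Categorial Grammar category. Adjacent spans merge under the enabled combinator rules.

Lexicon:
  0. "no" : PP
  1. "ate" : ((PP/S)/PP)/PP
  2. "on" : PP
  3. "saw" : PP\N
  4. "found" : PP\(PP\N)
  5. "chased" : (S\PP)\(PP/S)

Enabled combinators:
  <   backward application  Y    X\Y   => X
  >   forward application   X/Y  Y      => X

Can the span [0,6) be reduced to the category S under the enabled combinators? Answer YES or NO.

YES

[0,6] S   <
  [0,1] "no" : PP
  [1,6] S\PP   <
    [1,5] PP/S   >
      [1,3] (PP/S)/PP   >
        [1,2] "ate" : ((PP/S)/PP)/PP
        [2,3] "on" : PP
      [3,5] PP   <
        [3,4] "saw" : PP\N
        [4,5] "found" : PP\(PP\N)
    [5,6] "chased" : (S\PP)\(PP/S)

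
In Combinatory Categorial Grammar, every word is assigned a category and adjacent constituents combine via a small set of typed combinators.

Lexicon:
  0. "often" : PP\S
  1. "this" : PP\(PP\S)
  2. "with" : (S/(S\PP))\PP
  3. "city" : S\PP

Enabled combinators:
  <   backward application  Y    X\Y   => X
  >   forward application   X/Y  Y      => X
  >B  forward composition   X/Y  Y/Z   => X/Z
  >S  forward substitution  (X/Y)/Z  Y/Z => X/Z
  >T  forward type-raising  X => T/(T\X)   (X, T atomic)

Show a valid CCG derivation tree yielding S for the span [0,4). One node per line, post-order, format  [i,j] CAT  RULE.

[0,4] S   >
  [0,3] S/(S\PP)   <
    [0,2] PP   <
      [0,1] "often" : PP\S
      [1,2] "this" : PP\(PP\S)
    [2,3] "with" : (S/(S\PP))\PP
  [3,4] "city" : S\PP

[0,1] PP\S  lex  "often"
[1,2] PP\(PP\S)  lex  "this"
[0,2] PP  <  k=1
[2,3] (S/(S\PP))\PP  lex  "with"
[0,3] S/(S\PP)  <  k=2
[3,4] S\PP  lex  "city"
[0,4] S  >  k=3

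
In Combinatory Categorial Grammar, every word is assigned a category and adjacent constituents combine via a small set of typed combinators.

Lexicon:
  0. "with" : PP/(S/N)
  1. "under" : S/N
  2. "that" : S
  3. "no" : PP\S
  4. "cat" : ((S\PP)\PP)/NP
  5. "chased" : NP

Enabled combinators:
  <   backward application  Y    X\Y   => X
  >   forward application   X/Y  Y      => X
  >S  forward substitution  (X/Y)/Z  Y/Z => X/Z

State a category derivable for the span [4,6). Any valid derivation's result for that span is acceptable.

[0,6] S   <
  [0,2] PP   >
    [0,1] "with" : PP/(S/N)
    [1,2] "under" : S/N
  [2,6] S\PP   <
    [2,4] PP   <
      [2,3] "that" : S
      [3,4] "no" : PP\S
    [4,6] (S\PP)\PP   >
      [4,5] "cat" : ((S\PP)\PP)/NP
      [5,6] "chased" : NP

(S\PP)\PP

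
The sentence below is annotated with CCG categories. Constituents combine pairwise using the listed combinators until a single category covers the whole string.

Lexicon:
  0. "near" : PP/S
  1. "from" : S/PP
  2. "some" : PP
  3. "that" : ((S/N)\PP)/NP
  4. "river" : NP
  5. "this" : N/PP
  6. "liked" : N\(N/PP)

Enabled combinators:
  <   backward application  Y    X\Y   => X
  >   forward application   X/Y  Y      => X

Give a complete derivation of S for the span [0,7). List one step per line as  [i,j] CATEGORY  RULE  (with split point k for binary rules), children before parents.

[0,7] S   >
  [0,5] S/N   <
    [0,3] PP   >
      [0,1] "near" : PP/S
      [1,3] S   >
        [1,2] "from" : S/PP
        [2,3] "some" : PP
    [3,5] (S/N)\PP   >
      [3,4] "that" : ((S/N)\PP)/NP
      [4,5] "river" : NP
  [5,7] N   <
    [5,6] "this" : N/PP
    [6,7] "liked" : N\(N/PP)

[0,1] PP/S  lex  "near"
[1,2] S/PP  lex  "from"
[2,3] PP  lex  "some"
[1,3] S  >  k=2
[0,3] PP  >  k=1
[3,4] ((S/N)\PP)/NP  lex  "that"
[4,5] NP  lex  "river"
[3,5] (S/N)\PP  >  k=4
[0,5] S/N  <  k=3
[5,6] N/PP  lex  "this"
[6,7] N\(N/PP)  lex  "liked"
[5,7] N  <  k=6
[0,7] S  >  k=5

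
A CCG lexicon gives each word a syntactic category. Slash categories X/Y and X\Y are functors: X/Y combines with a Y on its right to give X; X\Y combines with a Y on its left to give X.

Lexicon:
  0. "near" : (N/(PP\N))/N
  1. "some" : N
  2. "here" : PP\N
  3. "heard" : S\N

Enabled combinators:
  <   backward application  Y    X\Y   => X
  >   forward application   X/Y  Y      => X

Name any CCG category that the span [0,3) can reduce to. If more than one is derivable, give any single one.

N

[0,4] S   <
  [0,3] N   >
    [0,2] N/(PP\N)   >
      [0,1] "near" : (N/(PP\N))/N
      [1,2] "some" : N
    [2,3] "here" : PP\N
  [3,4] "heard" : S\N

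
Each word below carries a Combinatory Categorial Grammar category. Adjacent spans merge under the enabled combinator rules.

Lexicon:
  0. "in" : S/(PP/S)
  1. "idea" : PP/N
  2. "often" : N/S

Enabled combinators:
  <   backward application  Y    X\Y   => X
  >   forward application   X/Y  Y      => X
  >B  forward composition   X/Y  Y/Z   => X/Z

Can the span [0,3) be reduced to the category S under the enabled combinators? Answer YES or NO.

YES

[0,3] S   >
  [0,1] "in" : S/(PP/S)
  [1,3] PP/S   >B
    [1,2] "idea" : PP/N
    [2,3] "often" : N/S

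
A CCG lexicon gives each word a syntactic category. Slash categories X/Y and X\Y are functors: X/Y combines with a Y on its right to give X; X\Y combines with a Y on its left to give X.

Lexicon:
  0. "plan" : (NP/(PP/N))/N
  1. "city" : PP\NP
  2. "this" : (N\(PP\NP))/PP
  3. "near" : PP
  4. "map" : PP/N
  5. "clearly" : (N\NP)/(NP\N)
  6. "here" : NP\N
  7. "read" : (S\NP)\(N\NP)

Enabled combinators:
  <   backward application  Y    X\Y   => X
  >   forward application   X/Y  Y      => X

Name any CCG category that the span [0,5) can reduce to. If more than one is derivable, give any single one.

NP

[0,8] S   <
  [0,5] NP   >
    [0,4] NP/(PP/N)   >
      [0,1] "plan" : (NP/(PP/N))/N
      [1,4] N   <
        [1,2] "city" : PP\NP
        [2,4] N\(PP\NP)   >
          [2,3] "this" : (N\(PP\NP))/PP
          [3,4] "near" : PP
    [4,5] "map" : PP/N
  [5,8] S\NP   <
    [5,7] N\NP   >
      [5,6] "clearly" : (N\NP)/(NP\N)
      [6,7] "here" : NP\N
    [7,8] "read" : (S\NP)\(N\NP)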